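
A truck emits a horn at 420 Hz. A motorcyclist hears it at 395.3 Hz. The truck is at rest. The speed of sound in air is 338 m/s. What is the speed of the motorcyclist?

19.9 m/s

f' < f, so the motorcyclist is receding.
f' = f · (v − v_o)/v ⇒ v_o = v · |f'/f − 1|.
v_o = 338 × |395.3/420 − 1| = 338 × 0.05881 ≈ 19.9 m/s.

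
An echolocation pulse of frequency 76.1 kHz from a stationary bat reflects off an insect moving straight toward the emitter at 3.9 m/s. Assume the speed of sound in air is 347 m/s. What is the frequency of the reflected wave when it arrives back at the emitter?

77.8 kHz

At the insect (a moving observer), f₁ = f₀ · (v + u)/v = 76.1 × 350.9/347 ≈ 77.0 kHz.
On reflection it acts as a source moving toward the stationary detector: f₂ = f₁ · v/(v − u) = 77.0 × 347/343.1 ≈ 77.8 kHz.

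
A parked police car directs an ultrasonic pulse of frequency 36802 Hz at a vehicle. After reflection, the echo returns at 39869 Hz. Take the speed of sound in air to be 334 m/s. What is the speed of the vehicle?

13.4 m/s

Double Doppler shift off a moving reflector: f₂ = f₀ · (v + u)/(v − u) (u > 0 toward emitter).
Rearranging, u = v · (f₂ − f₀)/(f₂ + f₀) = 334 × 3067/76671 ≈ 13.4 m/s.
So the vehicle is moving at 13.4 m/s toward the emitter.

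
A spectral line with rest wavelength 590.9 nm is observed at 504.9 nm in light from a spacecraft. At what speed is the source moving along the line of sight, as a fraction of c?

0.156c

λ'/λ₀ = 0.8545 < 1 (blueshift), so the source is approaching.
λ'/λ₀ = √((1 − β)/(1 + β)) for an approaching source ⇒ β = (1 − r²)/(1 + r²) with r = λ'/λ₀.
β = (1 − 0.7301)/(1 + 0.7301) ≈ 0.156.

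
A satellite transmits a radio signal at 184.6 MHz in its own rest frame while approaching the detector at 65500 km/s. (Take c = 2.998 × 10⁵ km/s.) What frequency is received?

β = v/c = 65500/299800 = 0.2185.
Relativistic Doppler for frequency: f' = f₀ · √((1 + β)/(1 − β)).
f' = 184.6 × √(1.2185/0.7815) = 184.6 × 1.24864 ≈ 230.5 MHz.

230.5 MHz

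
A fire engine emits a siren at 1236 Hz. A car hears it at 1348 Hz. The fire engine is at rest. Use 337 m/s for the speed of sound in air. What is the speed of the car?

f' > f, so the car is approaching.
f' = f · (v + v_o)/v ⇒ v_o = v · |f'/f − 1|.
v_o = 337 × |1348/1236 − 1| = 337 × 0.09061 ≈ 31 m/s.

31 m/s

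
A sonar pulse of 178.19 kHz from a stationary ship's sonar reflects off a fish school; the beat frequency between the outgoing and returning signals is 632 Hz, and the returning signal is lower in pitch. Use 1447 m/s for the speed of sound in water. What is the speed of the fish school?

2.57 m/s

Double Doppler shift off a moving reflector: f₂ = f₀ · (v + u)/(v − u) (u > 0 toward emitter).
Returning signal is lower, so f₂ = f₀ − Δf = 178190 − 632 = 177558 Hz.
Rearranging, u = v · (f₂ − f₀)/(f₂ + f₀) = 1447 × -632/355748 ≈ -2.57 m/s.
So the fish school is moving at 2.57 m/s away from the emitter.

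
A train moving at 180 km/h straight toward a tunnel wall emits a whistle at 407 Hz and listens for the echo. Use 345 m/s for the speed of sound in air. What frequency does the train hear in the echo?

180 km/h = 50 m/s.
The tunnel wall receives the sound from a moving source: f₁ = f₀ · v/(v − v_e) = 407 × 345/295 ≈ 476 Hz.
On the return leg the train is a moving observer: f₂ = f₁ · (v + v_e)/v = 476 × 395/345 ≈ 545 Hz.

545 Hz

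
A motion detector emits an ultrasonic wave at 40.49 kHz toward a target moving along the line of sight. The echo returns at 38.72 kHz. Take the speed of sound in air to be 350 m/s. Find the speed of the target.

7.8 m/s

Double Doppler shift off a moving reflector: f₂ = f₀ · (v + u)/(v − u) (u > 0 toward emitter).
Rearranging, u = v · (f₂ − f₀)/(f₂ + f₀) = 350 × -1.77/79.21 ≈ -7.8 m/s.
So the target is moving at 7.8 m/s away from the emitter.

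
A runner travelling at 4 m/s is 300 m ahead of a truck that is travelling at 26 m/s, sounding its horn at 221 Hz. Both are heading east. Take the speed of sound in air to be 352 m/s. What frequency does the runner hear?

The runner is ahead, so the truck is moving toward it while the runner is moving away from the truck.
General Doppler shift: f' = f · (v − v_o)/(v − v_s).
f' = 221 × (352 − 4)/(352 − 26) = 221 × 348/326 ≈ 236 Hz.

236 Hz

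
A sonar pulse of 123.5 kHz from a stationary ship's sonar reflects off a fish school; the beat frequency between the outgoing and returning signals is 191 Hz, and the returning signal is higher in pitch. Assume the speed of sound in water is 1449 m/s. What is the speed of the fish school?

Double Doppler shift off a moving reflector: f₂ = f₀ · (v + u)/(v − u) (u > 0 toward emitter).
Returning signal is higher, so f₂ = f₀ + Δf = 123500 + 191 = 123691 Hz.
Rearranging, u = v · (f₂ − f₀)/(f₂ + f₀) = 1449 × 191/247191 ≈ 1.12 m/s.
So the fish school is moving at 1.12 m/s toward the emitter.

1.12 m/s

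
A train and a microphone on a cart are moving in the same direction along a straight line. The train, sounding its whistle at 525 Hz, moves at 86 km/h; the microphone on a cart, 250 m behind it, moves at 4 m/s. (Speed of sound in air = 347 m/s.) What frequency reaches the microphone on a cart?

497 Hz

86 km/h = 23.89 m/s.
The microphone on a cart is behind, so the train is moving away from it while the microphone on a cart is moving toward the train.
With source receding and observer approaching, f' = f · (v + v_o)/(v + v_s).
f' = 525 × (347 + 4)/(347 + 23.89) = 525 × 351/370.89 ≈ 497 Hz.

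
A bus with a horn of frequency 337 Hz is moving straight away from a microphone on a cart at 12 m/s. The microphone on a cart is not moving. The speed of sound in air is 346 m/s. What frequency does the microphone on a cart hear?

Only the source moves, away from the listener, so f' = f · v/(v + v_s).
f' = 337 × 346/(346 + 12) = 337 × 346/358 ≈ 326 Hz.

326 Hz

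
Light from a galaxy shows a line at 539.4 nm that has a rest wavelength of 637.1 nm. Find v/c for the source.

λ'/λ₀ = 0.8466 < 1 (blueshift), so the source is approaching.
λ'/λ₀ = √((1 − β)/(1 + β)) for an approaching source ⇒ β = (1 − r²)/(1 + r²) with r = λ'/λ₀.
β = (1 − 0.7168)/(1 + 0.7168) ≈ 0.165.

0.165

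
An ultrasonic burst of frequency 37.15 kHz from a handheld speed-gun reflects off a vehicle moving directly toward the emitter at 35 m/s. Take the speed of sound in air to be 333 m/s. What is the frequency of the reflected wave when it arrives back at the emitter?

At the vehicle (a moving observer), f₁ = f₀ · (v + u)/v = 37.15 × 368/333 ≈ 41.1 kHz.
The reflection then acts as a moving source: f₂ = f₁ · v/(v − u) ≈ 45.9 kHz.
Equivalently f₂ = f₀ · (v + u)/(v − u).

45.9 kHz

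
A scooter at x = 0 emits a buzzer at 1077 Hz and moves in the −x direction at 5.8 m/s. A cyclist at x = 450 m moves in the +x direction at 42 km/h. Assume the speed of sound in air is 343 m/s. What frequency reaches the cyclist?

1023 Hz

42 km/h = 11.67 m/s.
The observer lies on the +x side, so the source is heading away from the observer and the observer is heading away from the source.
With source receding and observer receding, f' = f · (v − v_o)/(v + v_s).
f' = 1077 × (343 − 11.67)/(343 + 5.8) = 1077 × 331.33/348.8 ≈ 1023 Hz.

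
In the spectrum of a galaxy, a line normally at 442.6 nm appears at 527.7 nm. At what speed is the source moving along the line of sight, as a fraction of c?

λ'/λ₀ = 1.1923 > 1 (redshift), so the source is receding.
λ'/λ₀ = √((1 + β)/(1 − β)) for a receding source ⇒ β = (r² − 1)/(r² + 1) with r = λ'/λ₀.
β = (1.4215 − 1)/(1.4215 + 1) ≈ 0.174.

0.174c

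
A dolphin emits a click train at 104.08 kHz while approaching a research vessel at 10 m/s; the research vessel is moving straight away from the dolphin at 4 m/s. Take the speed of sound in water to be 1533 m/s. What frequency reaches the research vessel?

104.5 kHz

General Doppler shift: f' = f · (v − v_o)/(v − v_s).
f' = 104.08 × (1533 − 4)/(1533 − 10) = 104.08 × 1529/1523 ≈ 104.5 kHz.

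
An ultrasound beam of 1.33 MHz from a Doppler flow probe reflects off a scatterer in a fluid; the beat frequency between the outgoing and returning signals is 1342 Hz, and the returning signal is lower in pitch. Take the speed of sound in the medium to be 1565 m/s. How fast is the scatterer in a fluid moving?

0.79 m/s

Double Doppler shift off a moving reflector: f₂ = f₀ · (v + u)/(v − u) (u > 0 toward emitter).
Returning signal is lower, so f₂ = f₀ − Δf = 1330000 − 1342 = 1328658 Hz.
Rearranging, u = v · (f₂ − f₀)/(f₂ + f₀) = 1565 × -1342/2658658 ≈ -0.79 m/s.
So the scatterer in a fluid is moving at 0.79 m/s away from the emitter.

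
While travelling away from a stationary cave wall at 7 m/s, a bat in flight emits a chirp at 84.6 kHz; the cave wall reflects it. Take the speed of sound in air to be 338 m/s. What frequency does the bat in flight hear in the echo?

The cave wall receives the sound from a moving source: f₁ = f₀ · v/(v + v_e) = 84.6 × 338/345 ≈ 82.9 kHz.
On the return leg the bat in flight is a moving observer: f₂ = f₁ · (v − v_e)/v = 82.9 × 331/338 ≈ 81.2 kHz.
Equivalently f₂ = f₀ · (v − v_e)/(v + v_e).

81.2 kHz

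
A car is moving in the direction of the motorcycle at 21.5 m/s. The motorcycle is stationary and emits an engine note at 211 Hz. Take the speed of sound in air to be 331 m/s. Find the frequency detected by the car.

Moving observer, stationary source: f' = f · (v + v_o)/v.
f' = 211 × (331 + 21.5)/331 = 211 × 352.5/331 ≈ 225 Hz.

225 Hz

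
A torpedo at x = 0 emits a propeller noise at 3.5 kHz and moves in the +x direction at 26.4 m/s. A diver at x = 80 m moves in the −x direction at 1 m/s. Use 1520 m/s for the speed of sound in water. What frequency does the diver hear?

The observer lies on the +x side, so the source is heading toward the observer and the observer is heading toward the source.
With source approaching and observer approaching, f' = f · (v + v_o)/(v − v_s).
f' = 3.5 × (1520 + 1)/(1520 − 26.4) = 3.5 × 1521/1493.6 ≈ 3.56 kHz.

3.56 kHz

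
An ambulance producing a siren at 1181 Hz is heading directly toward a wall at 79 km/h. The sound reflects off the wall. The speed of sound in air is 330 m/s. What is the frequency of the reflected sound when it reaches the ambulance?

79 km/h = 21.94 m/s.
The wall receives the sound from a moving source: f₁ = f₀ · v/(v − v_e) = 1181 × 330/308.06 ≈ 1265 Hz.
On the return leg the ambulance is a moving observer: f₂ = f₁ · (v + v_e)/v = 1265 × 351.94/330 ≈ 1349 Hz.

1349 Hz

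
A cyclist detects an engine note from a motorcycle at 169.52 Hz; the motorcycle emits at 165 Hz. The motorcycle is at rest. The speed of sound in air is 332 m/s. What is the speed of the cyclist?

9.1 m/s

f' > f, so the cyclist is approaching.
f' = f · (v + v_o)/v ⇒ v_o = v · |f'/f − 1|.
v_o = 332 × |169.52/165 − 1| = 332 × 0.02739 ≈ 9.1 m/s.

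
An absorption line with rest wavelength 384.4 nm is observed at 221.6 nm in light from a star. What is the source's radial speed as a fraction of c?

λ'/λ₀ = 0.5765 < 1 (blueshift), so the source is approaching.
λ'/λ₀ = √((1 − β)/(1 + β)) for an approaching source ⇒ β = (1 − r²)/(1 + r²) with r = λ'/λ₀.
β = (1 − 0.3323)/(1 + 0.3323) ≈ 0.501.

0.501c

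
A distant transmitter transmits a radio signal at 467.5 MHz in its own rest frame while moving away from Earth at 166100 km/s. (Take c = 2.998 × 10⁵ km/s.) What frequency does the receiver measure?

β = v/c = 166100/299800 = 0.5540.
Relativistic Doppler for frequency: f' = f₀ · √((1 − β)/(1 + β)).
f' = 467.5 × √(0.4460/1.5540) = 467.5 × 0.53570 ≈ 250.4 MHz.

250.4 MHz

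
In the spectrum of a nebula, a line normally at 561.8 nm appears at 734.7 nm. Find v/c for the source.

0.262c

λ'/λ₀ = 1.3078 > 1 (redshift), so the source is receding.
λ'/λ₀ = √((1 + β)/(1 − β)) for a receding source ⇒ β = (r² − 1)/(r² + 1) with r = λ'/λ₀.
β = (1.7102 − 1)/(1.7102 + 1) ≈ 0.262.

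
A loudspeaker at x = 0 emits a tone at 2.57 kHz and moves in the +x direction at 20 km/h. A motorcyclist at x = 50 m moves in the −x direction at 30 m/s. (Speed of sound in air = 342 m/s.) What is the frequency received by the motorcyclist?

2.84 kHz

20 km/h = 5.556 m/s.
The observer lies on the +x side, so the source is heading toward the observer and the observer is heading toward the source.
General Doppler shift: f' = f · (v + v_o)/(v − v_s).
f' = 2.57 × (342 + 30)/(342 − 5.556) = 2.57 × 372/336.44 ≈ 2.84 kHz.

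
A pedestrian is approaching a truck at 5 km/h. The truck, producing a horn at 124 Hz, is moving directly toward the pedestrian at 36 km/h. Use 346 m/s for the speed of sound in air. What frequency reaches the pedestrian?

36 km/h = 10 m/s; 5 km/h = 1.389 m/s.
Both move, so f' = f · (v + v_o)/(v − v_s).
f' = 124 × (346 + 1.389)/(346 − 10) = 124 × 347.39/336 ≈ 128 Hz.

128 Hz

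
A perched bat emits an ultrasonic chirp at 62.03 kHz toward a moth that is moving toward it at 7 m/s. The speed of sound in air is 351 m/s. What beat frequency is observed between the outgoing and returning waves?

The moth first receives the wave as a moving observer: f₁ = f₀ · (v + u)/v = 62.03 × (351 + 7)/351 ≈ 63.27 kHz.
On reflection it acts as a source moving toward the stationary detector: f₂ = f₁ · v/(v − u) = 63.27 × 351/344 ≈ 64.55 kHz.
Beat frequency (with f₀ = 62030 Hz): |f₂ − f₀| = 2u·f₀/(v − u) = 2 × 7 × 62030/344 ≈ 2524 Hz.

2524 Hz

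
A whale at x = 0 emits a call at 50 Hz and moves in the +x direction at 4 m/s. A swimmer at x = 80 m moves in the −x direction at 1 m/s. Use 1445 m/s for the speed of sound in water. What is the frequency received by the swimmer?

The observer lies on the +x side, so the source is heading toward the observer and the observer is heading toward the source.
With source approaching and observer approaching, f' = f · (v + v_o)/(v − v_s).
f' = 50 × (1445 + 1)/(1445 − 4) = 50 × 1446/1441 ≈ 50.2 Hz.

50.2 Hz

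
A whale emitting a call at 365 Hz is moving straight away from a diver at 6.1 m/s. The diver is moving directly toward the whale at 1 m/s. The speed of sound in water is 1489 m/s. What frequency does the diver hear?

General Doppler shift: f' = f · (v + v_o)/(v + v_s).
f' = 365 × (1489 + 1)/(1489 + 6.1) = 365 × 1490/1495.1 ≈ 364 Hz.

364 Hz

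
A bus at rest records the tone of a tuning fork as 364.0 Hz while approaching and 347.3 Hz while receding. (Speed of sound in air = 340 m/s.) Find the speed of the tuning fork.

8.0 m/s

f₁/f₂ = (v + v_s)/(v − v_s), so v_s = v · (f₁ − f₂)/(f₁ + f₂).
v_s = 340 × (364.0 − 347.3)/(364.0 + 347.3) = 340 × 16.7/711.3 ≈ 8.0 m/s.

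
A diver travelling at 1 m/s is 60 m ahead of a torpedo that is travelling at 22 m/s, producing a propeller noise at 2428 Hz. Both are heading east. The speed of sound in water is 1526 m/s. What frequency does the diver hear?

The diver is ahead, so the torpedo is moving toward it while the diver is moving away from the torpedo.
Both move, so f' = f · (v − v_o)/(v − v_s).
f' = 2428 × (1526 − 1)/(1526 − 22) = 2428 × 1525/1504 ≈ 2462 Hz.

2462 Hz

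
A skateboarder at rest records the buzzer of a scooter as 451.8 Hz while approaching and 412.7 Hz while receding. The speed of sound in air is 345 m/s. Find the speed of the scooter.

15.6 m/s

f₁/f₂ = (v + v_s)/(v − v_s), so v_s = v · (f₁ − f₂)/(f₁ + f₂).
v_s = 345 × (451.8 − 412.7)/(451.8 + 412.7) = 345 × 39.1/864.5 ≈ 15.6 m/s.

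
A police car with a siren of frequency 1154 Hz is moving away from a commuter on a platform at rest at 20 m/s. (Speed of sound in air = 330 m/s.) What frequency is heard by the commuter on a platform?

Moving source, stationary observer: f' = f · v/(v + v_s) since the source is receding.
f' = 1154 × 330/(330 + 20) = 1154 × 330/350 ≈ 1088 Hz.

1088 Hz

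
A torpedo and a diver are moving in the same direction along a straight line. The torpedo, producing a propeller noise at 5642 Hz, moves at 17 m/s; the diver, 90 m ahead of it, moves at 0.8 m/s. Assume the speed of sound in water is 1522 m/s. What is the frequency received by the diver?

5703 Hz

The diver is ahead, so the torpedo is moving toward it while the diver is moving away from the torpedo.
With source approaching and observer receding, f' = f · (v − v_o)/(v − v_s).
f' = 5642 × (1522 − 0.8)/(1522 − 17) = 5642 × 1521.2/1505 ≈ 5703 Hz.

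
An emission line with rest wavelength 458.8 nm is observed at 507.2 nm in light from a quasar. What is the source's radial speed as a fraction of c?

λ'/λ₀ = 1.1055 > 1 (redshift), so the source is receding.
λ'/λ₀ = √((1 + β)/(1 − β)) for a receding source ⇒ β = (r² − 1)/(r² + 1) with r = λ'/λ₀.
β = (1.2221 − 1)/(1.2221 + 1) ≈ 0.100.

0.100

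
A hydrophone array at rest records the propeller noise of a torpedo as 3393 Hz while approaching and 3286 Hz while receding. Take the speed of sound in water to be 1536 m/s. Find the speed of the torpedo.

f₁/f₂ = (v + v_s)/(v − v_s), so v_s = v · (f₁ − f₂)/(f₁ + f₂).
v_s = 1536 × (3393 − 3286)/(3393 + 3286) = 1536 × 107/6679 ≈ 24.6 m/s.

24.6 m/s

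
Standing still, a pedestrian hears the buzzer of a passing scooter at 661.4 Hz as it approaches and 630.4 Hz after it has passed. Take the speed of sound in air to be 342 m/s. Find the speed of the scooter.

8.2 m/s

f₁/f₂ = (v + v_s)/(v − v_s), so v_s = v · (f₁ − f₂)/(f₁ + f₂).
v_s = 342 × (661.4 − 630.4)/(661.4 + 630.4) = 342 × 31.0/1291.8 ≈ 8.2 m/s.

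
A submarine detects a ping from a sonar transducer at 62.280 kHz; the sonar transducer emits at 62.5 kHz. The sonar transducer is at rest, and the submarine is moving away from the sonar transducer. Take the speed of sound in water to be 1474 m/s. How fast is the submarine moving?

f' = f · (v − v_o)/v ⇒ v_o = v · |f'/f − 1|.
v_o = 1474 × |62.280/62.5 − 1| = 1474 × 0.00352 ≈ 5.2 m/s.

5.2 m/s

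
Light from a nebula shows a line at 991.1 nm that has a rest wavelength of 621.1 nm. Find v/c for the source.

0.436

λ'/λ₀ = 1.5957 > 1 (redshift), so the source is receding.
λ'/λ₀ = √((1 + β)/(1 − β)) for a receding source ⇒ β = (r² − 1)/(r² + 1) with r = λ'/λ₀.
β = (2.5463 − 1)/(2.5463 + 1) ≈ 0.436.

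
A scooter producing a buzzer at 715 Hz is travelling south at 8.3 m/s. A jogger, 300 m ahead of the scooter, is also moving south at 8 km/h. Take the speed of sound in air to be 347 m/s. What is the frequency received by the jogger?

728 Hz

8 km/h = 2.222 m/s.
The jogger is ahead, so the scooter is moving toward it while the jogger is moving away from the scooter.
General Doppler shift: f' = f · (v − v_o)/(v − v_s).
f' = 715 × (347 − 2.222)/(347 − 8.3) = 715 × 344.78/338.7 ≈ 728 Hz.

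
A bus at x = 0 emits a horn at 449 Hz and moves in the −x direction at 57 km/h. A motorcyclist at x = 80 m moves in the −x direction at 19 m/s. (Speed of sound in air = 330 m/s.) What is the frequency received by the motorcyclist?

453 Hz

57 km/h = 15.83 m/s.
The observer lies on the +x side, so the source is heading away from the observer and the observer is heading toward the source.
Both move, so f' = f · (v + v_o)/(v + v_s).
f' = 449 × (330 + 19)/(330 + 15.83) = 449 × 349/345.83 ≈ 453 Hz.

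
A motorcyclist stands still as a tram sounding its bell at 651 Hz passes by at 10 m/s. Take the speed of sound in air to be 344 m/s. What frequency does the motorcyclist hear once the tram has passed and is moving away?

Receding: f₂ = f · v/(v + v_s) = 651 × 344/354 ≈ 633 Hz.

633 Hz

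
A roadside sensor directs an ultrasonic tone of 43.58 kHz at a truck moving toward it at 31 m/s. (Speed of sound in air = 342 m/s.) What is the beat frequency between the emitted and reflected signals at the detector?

The truck first receives the wave as a moving observer: f₁ = f₀ · (v + u)/v = 43.58 × (342 + 31)/342 ≈ 47.53 kHz.
On reflection it acts as a source moving toward the stationary detector: f₂ = f₁ · v/(v − u) = 47.53 × 342/311 ≈ 52.27 kHz.
Equivalently f₂ = f₀ · (v + u)/(v − u).
Beat frequency (with f₀ = 43580 Hz): |f₂ − f₀| = 2u·f₀/(v − u) = 2 × 31 × 43580/311 ≈ 8688 Hz.

8688 Hz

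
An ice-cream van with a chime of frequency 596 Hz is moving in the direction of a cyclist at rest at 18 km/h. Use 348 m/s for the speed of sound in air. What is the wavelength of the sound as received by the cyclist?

57.6 cm

18 km/h = 5 m/s.
With the source moving toward a stationary observer, f' = f · v/(v − v_s).
f' = 596 × 348/(348 − 5) ≈ 605 Hz.
λ' = v/f' = 348/604.688 ≈ 57.6 cm.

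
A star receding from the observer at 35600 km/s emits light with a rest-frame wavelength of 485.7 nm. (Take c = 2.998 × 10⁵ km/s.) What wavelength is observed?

547.2 nm

β = v/c = 35600/299800 = 0.1187.
Relativistic Doppler for wavelength: λ' = λ₀ · √((1 + β)/(1 − β)).
λ' = 485.7 × √(1.1187/0.8813) = 485.7 × 1.12672 ≈ 547.2 nm.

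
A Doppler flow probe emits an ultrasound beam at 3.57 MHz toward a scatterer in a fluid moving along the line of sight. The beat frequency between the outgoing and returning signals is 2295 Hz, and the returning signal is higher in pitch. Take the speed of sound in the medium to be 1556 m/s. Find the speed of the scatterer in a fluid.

0.50 m/s

Double Doppler shift off a moving reflector: f₂ = f₀ · (v + u)/(v − u) (u > 0 toward emitter).
Returning signal is higher, so f₂ = f₀ + Δf = 3570000 + 2295 = 3572295 Hz.
Rearranging, u = v · (f₂ − f₀)/(f₂ + f₀) = 1556 × 2295/7142295 ≈ 0.50 m/s.
So the scatterer in a fluid is moving at 0.50 m/s toward the emitter.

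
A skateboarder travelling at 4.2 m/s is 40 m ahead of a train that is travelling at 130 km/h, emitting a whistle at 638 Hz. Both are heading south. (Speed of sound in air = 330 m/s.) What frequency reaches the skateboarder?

130 km/h = 36.11 m/s.
The skateboarder is ahead, so the train is moving toward it while the skateboarder is moving away from the train.
General Doppler shift: f' = f · (v − v_o)/(v − v_s).
f' = 638 × (330 − 4.2)/(330 − 36.11) = 638 × 325.8/293.89 ≈ 707 Hz.

707 Hz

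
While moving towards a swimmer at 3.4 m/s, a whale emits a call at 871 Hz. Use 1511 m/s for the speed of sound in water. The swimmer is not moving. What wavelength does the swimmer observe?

Only the source moves, toward the listener, so f' = f · v/(v − v_s).
f' = 871 × 1511/(1511 − 3.4) ≈ 873 Hz.
λ' = v/f' = 1511/872.964 ≈ 1.73 m.

1.73 m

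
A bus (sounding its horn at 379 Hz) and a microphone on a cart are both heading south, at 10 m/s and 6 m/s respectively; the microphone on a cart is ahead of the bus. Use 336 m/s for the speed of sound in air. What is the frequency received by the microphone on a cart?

The microphone on a cart is ahead, so the bus is moving toward it while the microphone on a cart is moving away from the bus.
With source approaching and observer receding, f' = f · (v − v_o)/(v − v_s).
f' = 379 × (336 − 6)/(336 − 10) = 379 × 330/326 ≈ 384 Hz.

384 Hz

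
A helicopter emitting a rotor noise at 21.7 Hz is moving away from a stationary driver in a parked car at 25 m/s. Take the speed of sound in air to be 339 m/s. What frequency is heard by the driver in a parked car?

With the source moving away from a stationary observer, f' = f · v/(v + v_s).
f' = 21.7 × 339/(339 + 25) = 21.7 × 339/364 ≈ 20.2 Hz.

20.2 Hz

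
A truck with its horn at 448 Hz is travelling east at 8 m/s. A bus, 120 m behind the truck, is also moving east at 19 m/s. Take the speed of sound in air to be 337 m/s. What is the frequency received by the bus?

462 Hz

The bus is behind, so the truck is moving away from it while the bus is moving toward the truck.
Both move, so f' = f · (v + v_o)/(v + v_s).
f' = 448 × (337 + 19)/(337 + 8) = 448 × 356/345 ≈ 462 Hz.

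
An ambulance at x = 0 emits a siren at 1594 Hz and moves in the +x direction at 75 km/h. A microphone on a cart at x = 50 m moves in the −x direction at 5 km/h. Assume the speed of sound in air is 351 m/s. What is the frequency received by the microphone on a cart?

75 km/h = 20.83 m/s; 5 km/h = 1.389 m/s.
The observer lies on the +x side, so the source is heading toward the observer and the observer is heading toward the source.
With source approaching and observer approaching, f' = f · (v + v_o)/(v − v_s).
f' = 1594 × (351 + 1.389)/(351 − 20.83) = 1594 × 352.39/330.17 ≈ 1701 Hz.

1701 Hz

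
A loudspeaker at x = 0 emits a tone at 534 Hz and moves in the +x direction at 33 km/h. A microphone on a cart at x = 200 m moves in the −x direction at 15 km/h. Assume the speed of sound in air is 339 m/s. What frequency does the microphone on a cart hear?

33 km/h = 9.167 m/s; 15 km/h = 4.167 m/s.
The observer lies on the +x side, so the source is heading toward the observer and the observer is heading toward the source.
Both move, so f' = f · (v + v_o)/(v − v_s).
f' = 534 × (339 + 4.167)/(339 − 9.167) = 534 × 343.17/329.83 ≈ 556 Hz.

556 Hz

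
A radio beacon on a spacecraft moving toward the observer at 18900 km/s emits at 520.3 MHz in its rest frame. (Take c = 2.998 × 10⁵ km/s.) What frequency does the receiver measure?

554.2 MHz

β = v/c = 18900/299800 = 0.0630.
Relativistic Doppler for frequency: f' = f₀ · √((1 + β)/(1 − β)).
f' = 520.3 × √(1.0630/0.9370) = 520.3 × 1.06516 ≈ 554.2 MHz.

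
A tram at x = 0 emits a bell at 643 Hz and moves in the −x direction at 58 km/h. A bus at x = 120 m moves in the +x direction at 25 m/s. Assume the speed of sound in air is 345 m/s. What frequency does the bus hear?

570 Hz

58 km/h = 16.11 m/s.
The observer lies on the +x side, so the source is heading away from the observer and the observer is heading away from the source.
With source receding and observer receding, f' = f · (v − v_o)/(v + v_s).
f' = 643 × (345 − 25)/(345 + 16.11) = 643 × 320/361.11 ≈ 570 Hz.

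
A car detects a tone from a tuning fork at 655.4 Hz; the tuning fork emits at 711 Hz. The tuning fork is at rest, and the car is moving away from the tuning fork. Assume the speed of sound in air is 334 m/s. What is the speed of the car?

26 m/s

f' = f · (v − v_o)/v ⇒ v_o = v · |f'/f − 1|.
v_o = 334 × |655.4/711 − 1| = 334 × 0.0782 ≈ 26 m/s.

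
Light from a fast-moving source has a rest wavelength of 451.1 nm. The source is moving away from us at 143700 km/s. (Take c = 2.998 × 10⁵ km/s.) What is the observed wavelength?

β = v/c = 143700/299800 = 0.4793.
Relativistic Doppler for wavelength: λ' = λ₀ · √((1 + β)/(1 − β)).
λ' = 451.1 × √(1.4793/0.5207) = 451.1 × 1.68556 ≈ 760.4 nm.

760.4 nm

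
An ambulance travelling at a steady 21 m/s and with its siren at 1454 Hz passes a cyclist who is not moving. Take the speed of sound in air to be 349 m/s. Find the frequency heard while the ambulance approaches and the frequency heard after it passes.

Approaching: f₁ = f · v/(v − v_s) = 1454 × 349/328 ≈ 1547 Hz.
Receding: f₂ = f · v/(v + v_s) = 1454 × 349/370 ≈ 1371 Hz.

1547 Hz approaching; 1371 Hz receding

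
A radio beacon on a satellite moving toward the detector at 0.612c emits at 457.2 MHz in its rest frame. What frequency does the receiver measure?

Relativistic Doppler for frequency: f' = f₀ · √((1 + β)/(1 − β)).
f' = 457.2 × √(1.6120/0.3880) = 457.2 × 2.03829 ≈ 931.9 MHz.

931.9 MHz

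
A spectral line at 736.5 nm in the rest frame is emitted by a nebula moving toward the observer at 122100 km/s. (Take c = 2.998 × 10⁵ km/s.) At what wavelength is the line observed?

β = v/c = 122100/299800 = 0.4073.
Relativistic Doppler for wavelength: λ' = λ₀ · √((1 − β)/(1 + β)).
λ' = 736.5 × √(0.5927/1.4073) = 736.5 × 0.64899 ≈ 478.0 nm.

478.0 nm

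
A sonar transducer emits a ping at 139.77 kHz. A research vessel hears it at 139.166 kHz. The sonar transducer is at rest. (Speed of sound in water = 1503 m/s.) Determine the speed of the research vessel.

f' < f, so the research vessel is receding.
f' = f · (v − v_o)/v ⇒ v_o = v · |f'/f − 1|.
v_o = 1503 × |139.166/139.77 − 1| = 1503 × 0.004321 ≈ 6.5 m/s.

6.5 m/s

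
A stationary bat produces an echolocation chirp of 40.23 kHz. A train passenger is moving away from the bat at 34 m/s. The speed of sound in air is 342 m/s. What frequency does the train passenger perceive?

Only the observer moves, away from the source, so f' = f · (v − v_o)/v.
f' = 40.23 × (342 − 34)/342 = 40.23 × 308/342 ≈ 36.2 kHz.

36.2 kHz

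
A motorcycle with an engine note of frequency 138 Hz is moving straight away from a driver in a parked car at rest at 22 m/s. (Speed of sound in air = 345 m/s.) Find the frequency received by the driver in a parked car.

130 Hz

Only the source moves, away from the listener, so f' = f · v/(v + v_s).
f' = 138 × 345/(345 + 22) = 138 × 345/367 ≈ 130 Hz.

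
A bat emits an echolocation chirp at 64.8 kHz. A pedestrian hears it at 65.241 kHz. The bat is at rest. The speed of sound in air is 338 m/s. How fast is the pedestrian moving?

f' > f, so the pedestrian is approaching.
f' = f · (v + v_o)/v ⇒ v_o = v · |f'/f − 1|.
v_o = 338 × |65.241/64.8 − 1| = 338 × 0.006806 ≈ 2.30 m/s.

2.30 m/s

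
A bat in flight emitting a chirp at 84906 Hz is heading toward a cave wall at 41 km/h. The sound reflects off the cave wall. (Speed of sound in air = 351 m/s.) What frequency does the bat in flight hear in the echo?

41 km/h = 11.39 m/s.
The cave wall receives the sound from a moving source: f₁ = f₀ · v/(v − v_e) = 84906 × 351/339.61 ≈ 87753 Hz.
On the return leg the bat in flight is a moving observer: f₂ = f₁ · (v + v_e)/v = 87753 × 362.39/351 ≈ 90601 Hz.
Equivalently f₂ = f₀ · (v + v_e)/(v − v_e).

90601 Hz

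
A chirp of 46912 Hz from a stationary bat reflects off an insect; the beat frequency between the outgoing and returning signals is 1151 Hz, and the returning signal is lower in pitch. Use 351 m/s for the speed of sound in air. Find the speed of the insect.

4.4 m/s

Double Doppler shift off a moving reflector: f₂ = f₀ · (v + u)/(v − u) (u > 0 toward emitter).
Returning signal is lower, so f₂ = f₀ − Δf = 46912 − 1151 = 45761 Hz.
Rearranging, u = v · (f₂ − f₀)/(f₂ + f₀) = 351 × -1151/92673 ≈ -4.4 m/s.
So the insect is moving at 4.4 m/s away from the emitter.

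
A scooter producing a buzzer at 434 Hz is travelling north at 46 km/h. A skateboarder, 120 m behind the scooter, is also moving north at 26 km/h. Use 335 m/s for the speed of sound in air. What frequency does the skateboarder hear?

46 km/h = 12.78 m/s; 26 km/h = 7.222 m/s.
The skateboarder is behind, so the scooter is moving away from it while the skateboarder is moving toward the scooter.
With source receding and observer approaching, f' = f · (v + v_o)/(v + v_s).
f' = 434 × (335 + 7.222)/(335 + 12.78) = 434 × 342.22/347.78 ≈ 427 Hz.

427 Hz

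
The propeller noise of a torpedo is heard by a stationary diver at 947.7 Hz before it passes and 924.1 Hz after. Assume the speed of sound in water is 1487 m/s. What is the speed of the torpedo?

18.7 m/s

f₁/f₂ = (v + v_s)/(v − v_s), so v_s = v · (f₁ − f₂)/(f₁ + f₂).
v_s = 1487 × (947.7 − 924.1)/(947.7 + 924.1) = 1487 × 23.6/1871.8 ≈ 18.7 m/s.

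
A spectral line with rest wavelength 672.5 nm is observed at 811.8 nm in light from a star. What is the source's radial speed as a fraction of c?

0.186c

λ'/λ₀ = 1.2071 > 1 (redshift), so the source is receding.
λ'/λ₀ = √((1 + β)/(1 − β)) for a receding source ⇒ β = (r² − 1)/(r² + 1) with r = λ'/λ₀.
β = (1.4572 − 1)/(1.4572 + 1) ≈ 0.186.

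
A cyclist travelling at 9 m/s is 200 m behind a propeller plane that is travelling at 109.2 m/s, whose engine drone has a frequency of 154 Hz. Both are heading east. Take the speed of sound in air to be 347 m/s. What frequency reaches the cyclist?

The cyclist is behind, so the propeller plane is moving away from it while the cyclist is moving toward the propeller plane.
With source receding and observer approaching, f' = f · (v + v_o)/(v + v_s).
f' = 154 × (347 + 9)/(347 + 109.2) = 154 × 356/456.2 ≈ 120 Hz.

120 Hz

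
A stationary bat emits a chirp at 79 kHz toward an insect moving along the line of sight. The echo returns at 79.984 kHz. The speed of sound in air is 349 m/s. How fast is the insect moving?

Double Doppler shift off a moving reflector: f₂ = f₀ · (v + u)/(v − u) (u > 0 toward emitter).
Rearranging, u = v · (f₂ − f₀)/(f₂ + f₀) = 349 × 0.984/158.984 ≈ 2.16 m/s.
So the insect is moving at 2.16 m/s toward the emitter.

2.16 m/s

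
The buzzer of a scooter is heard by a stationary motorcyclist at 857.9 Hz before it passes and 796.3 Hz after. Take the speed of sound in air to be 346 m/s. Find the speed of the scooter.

12.9 m/s

f₁/f₂ = (v + v_s)/(v − v_s), so v_s = v · (f₁ − f₂)/(f₁ + f₂).
v_s = 346 × (857.9 − 796.3)/(857.9 + 796.3) = 346 × 61.6/1654.2 ≈ 12.9 m/s.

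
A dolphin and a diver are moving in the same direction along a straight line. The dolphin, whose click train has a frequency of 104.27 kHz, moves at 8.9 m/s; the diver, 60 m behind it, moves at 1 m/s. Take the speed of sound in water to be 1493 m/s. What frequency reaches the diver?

The diver is behind, so the dolphin is moving away from it while the diver is moving toward the dolphin.
General Doppler shift: f' = f · (v + v_o)/(v + v_s).
f' = 104.27 × (1493 + 1)/(1493 + 8.9) = 104.27 × 1494/1501.9 ≈ 103.7 kHz.

103.7 kHz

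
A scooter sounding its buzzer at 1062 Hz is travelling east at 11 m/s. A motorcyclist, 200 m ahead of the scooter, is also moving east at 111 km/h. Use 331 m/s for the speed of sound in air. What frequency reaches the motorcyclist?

996 Hz

111 km/h = 30.83 m/s.
The motorcyclist is ahead, so the scooter is moving toward it while the motorcyclist is moving away from the scooter.
With source approaching and observer receding, f' = f · (v − v_o)/(v − v_s).
f' = 1062 × (331 − 30.83)/(331 − 11) = 1062 × 300.17/320 ≈ 996 Hz.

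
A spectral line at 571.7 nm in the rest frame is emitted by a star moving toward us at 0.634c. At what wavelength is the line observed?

270.6 nm

Relativistic Doppler for wavelength: λ' = λ₀ · √((1 − β)/(1 + β)).
λ' = 571.7 × √(0.3660/1.6340) = 571.7 × 0.47328 ≈ 270.6 nm.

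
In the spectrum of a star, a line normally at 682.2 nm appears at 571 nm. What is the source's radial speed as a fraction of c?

λ'/λ₀ = 0.8370 < 1 (blueshift), so the source is approaching.
λ'/λ₀ = √((1 − β)/(1 + β)) for an approaching source ⇒ β = (1 − r²)/(1 + r²) with r = λ'/λ₀.
β = (1 − 0.7006)/(1 + 0.7006) ≈ 0.176.

0.176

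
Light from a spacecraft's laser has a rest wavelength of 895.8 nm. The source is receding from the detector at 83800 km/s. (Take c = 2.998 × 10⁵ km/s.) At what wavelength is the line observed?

1193.8 nm

β = v/c = 83800/299800 = 0.2795.
Relativistic Doppler for wavelength: λ' = λ₀ · √((1 + β)/(1 − β)).
λ' = 895.8 × √(1.2795/0.7205) = 895.8 × 1.33264 ≈ 1193.8 nm.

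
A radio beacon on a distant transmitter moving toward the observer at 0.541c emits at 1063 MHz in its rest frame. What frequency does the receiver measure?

1947.7 MHz

Relativistic Doppler for frequency: f' = f₀ · √((1 + β)/(1 − β)).
f' = 1063 × √(1.5410/0.4590) = 1063 × 1.83229 ≈ 1947.7 MHz.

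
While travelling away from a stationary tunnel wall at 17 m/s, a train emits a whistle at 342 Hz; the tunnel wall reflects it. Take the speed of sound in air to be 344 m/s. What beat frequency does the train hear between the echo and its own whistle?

The tunnel wall receives the sound from a moving source: f₁ = f₀ · v/(v + v_e) = 342 × 344/361 ≈ 325.9 Hz.
On the return leg the train is a moving observer: f₂ = f₁ · (v − v_e)/v = 325.9 × 327/344 ≈ 309.8 Hz.
Equivalently f₂ = f₀ · (v − v_e)/(v + v_e).
Beat against the emitted tone: |f₂ − f₀| = 2v_e·f₀/(v + v_e) = 2 × 17 × 342/361 ≈ 32.2 Hz.

32.2 Hz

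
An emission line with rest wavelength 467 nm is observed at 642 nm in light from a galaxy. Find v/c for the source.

λ'/λ₀ = 1.3747 > 1 (redshift), so the source is receding.
λ'/λ₀ = √((1 + β)/(1 − β)) for a receding source ⇒ β = (r² − 1)/(r² + 1) with r = λ'/λ₀.
β = (1.8899 − 1)/(1.8899 + 1) ≈ 0.308.

0.308c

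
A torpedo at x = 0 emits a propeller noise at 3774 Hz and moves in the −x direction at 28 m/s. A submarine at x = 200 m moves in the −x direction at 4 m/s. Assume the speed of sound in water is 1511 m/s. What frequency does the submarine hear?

The observer lies on the +x side, so the source is heading away from the observer and the observer is heading toward the source.
With source receding and observer approaching, f' = f · (v + v_o)/(v + v_s).
f' = 3774 × (1511 + 4)/(1511 + 28) = 3774 × 1515/1539 ≈ 3715 Hz.

3715 Hz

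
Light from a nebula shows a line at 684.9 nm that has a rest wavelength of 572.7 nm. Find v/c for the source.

0.177

λ'/λ₀ = 1.1959 > 1 (redshift), so the source is receding.
λ'/λ₀ = √((1 + β)/(1 − β)) for a receding source ⇒ β = (r² − 1)/(r² + 1) with r = λ'/λ₀.
β = (1.4302 − 1)/(1.4302 + 1) ≈ 0.177.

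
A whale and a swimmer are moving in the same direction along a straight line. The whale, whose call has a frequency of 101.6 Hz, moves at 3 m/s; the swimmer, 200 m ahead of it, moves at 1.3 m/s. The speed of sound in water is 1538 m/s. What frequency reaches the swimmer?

The swimmer is ahead, so the whale is moving toward it while the swimmer is moving away from the whale.
Both move, so f' = f · (v − v_o)/(v − v_s).
f' = 101.6 × (1538 − 1.3)/(1538 − 3) = 101.6 × 1536.7/1535 ≈ 102 Hz.

102 Hz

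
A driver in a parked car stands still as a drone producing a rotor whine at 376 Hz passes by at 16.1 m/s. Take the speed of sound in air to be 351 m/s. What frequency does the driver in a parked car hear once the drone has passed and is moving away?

360 Hz

Receding: f₂ = f · v/(v + v_s) = 376 × 351/367.1 ≈ 360 Hz.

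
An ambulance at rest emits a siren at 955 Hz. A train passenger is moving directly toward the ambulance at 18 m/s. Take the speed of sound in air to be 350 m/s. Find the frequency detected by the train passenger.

Moving observer, stationary source: f' = f · (v + v_o)/v.
f' = 955 × (350 + 18)/350 = 955 × 368/350 ≈ 1004 Hz.

1004 Hz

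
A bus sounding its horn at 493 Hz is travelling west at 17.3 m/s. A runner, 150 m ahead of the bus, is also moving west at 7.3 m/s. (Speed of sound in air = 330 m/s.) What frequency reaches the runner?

The runner is ahead, so the bus is moving toward it while the runner is moving away from the bus.
General Doppler shift: f' = f · (v − v_o)/(v − v_s).
f' = 493 × (330 − 7.3)/(330 − 17.3) = 493 × 322.7/312.7 ≈ 509 Hz.

509 Hz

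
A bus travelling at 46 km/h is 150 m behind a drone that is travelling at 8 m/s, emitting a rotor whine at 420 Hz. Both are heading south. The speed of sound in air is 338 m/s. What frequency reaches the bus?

46 km/h = 12.78 m/s.
The bus is behind, so the drone is moving away from it while the bus is moving toward the drone.
Both move, so f' = f · (v + v_o)/(v + v_s).
f' = 420 × (338 + 12.78)/(338 + 8) = 420 × 350.78/346 ≈ 426 Hz.

426 Hz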